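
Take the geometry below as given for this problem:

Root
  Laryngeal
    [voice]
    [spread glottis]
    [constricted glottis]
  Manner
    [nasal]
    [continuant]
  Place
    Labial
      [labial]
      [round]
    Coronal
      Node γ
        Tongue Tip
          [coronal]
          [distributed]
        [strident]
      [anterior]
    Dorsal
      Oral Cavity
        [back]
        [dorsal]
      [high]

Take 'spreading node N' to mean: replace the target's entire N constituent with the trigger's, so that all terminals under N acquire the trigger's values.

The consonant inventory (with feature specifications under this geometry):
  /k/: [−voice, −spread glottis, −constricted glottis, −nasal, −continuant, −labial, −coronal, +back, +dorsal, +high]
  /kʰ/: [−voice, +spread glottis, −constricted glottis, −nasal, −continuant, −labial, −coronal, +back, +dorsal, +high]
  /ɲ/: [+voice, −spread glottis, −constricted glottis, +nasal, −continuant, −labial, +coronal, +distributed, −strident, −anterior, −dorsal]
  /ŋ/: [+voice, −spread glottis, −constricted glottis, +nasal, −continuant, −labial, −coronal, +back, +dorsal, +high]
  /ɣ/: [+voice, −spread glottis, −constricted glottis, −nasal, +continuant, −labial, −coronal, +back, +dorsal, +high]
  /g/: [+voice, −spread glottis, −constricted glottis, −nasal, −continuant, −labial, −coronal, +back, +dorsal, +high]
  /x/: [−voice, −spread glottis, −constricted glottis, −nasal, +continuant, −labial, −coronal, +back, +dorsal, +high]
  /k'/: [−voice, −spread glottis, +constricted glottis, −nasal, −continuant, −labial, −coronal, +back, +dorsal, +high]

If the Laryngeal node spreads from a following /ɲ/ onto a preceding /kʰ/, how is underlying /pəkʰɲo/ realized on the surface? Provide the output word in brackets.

[pəgɲo]

Terminals under Laryngeal in this geometry: [voice], [spread glottis], [constricted glottis].
Spreading Laryngeal from /ɲ/ onto /kʰ/ replaces those values with /ɲ/'s: [+voice], [−spread glottis], [−constricted glottis]. Features outside Laryngeal ([nasal], [continuant], [labial], …) stay as in /kʰ/.
The resulting bundle matches /g/ in the inventory; substituting it for /kʰ/ gives [pəgɲo].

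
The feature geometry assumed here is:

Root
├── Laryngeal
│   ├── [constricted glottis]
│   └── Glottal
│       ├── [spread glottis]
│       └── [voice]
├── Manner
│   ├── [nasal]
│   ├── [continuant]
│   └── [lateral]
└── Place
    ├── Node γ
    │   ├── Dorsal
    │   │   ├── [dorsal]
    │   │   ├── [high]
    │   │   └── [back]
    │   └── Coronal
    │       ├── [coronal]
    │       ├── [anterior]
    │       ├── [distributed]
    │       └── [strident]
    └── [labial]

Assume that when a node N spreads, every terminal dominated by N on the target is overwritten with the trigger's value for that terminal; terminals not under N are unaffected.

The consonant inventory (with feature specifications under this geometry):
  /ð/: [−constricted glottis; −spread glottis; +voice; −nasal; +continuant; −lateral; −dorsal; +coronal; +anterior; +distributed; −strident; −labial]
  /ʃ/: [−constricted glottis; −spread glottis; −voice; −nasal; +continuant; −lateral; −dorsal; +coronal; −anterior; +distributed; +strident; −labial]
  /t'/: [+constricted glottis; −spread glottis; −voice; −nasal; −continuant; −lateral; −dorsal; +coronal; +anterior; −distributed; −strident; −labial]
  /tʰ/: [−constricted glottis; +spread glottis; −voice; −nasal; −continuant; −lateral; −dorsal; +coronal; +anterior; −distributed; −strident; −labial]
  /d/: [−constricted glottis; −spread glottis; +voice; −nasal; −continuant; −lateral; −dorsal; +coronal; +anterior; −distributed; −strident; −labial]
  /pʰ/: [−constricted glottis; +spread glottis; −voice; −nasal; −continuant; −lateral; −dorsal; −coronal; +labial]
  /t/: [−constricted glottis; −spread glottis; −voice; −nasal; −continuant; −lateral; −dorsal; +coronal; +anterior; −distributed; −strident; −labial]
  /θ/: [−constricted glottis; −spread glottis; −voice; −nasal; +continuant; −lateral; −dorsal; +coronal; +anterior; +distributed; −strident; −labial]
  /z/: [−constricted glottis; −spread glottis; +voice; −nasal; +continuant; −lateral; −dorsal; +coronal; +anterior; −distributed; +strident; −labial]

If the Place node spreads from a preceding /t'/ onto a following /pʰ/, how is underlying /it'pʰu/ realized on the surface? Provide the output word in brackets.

[it'tʰu]

Place immediately or transitively dominates [dorsal], [high], [back], [coronal], [anterior], [distributed], [strident], [labial].
Spreading Place from /t'/ onto /pʰ/ replaces those values with /t'/'s: [−dorsal], [+coronal], [+anterior], [−distributed], [−strident], [−labial]. Features outside Place ([constricted glottis], [spread glottis], [voice], …) stay as in /pʰ/.
The resulting bundle matches /tʰ/ in the inventory; substituting it for /pʰ/ gives [it'tʰu].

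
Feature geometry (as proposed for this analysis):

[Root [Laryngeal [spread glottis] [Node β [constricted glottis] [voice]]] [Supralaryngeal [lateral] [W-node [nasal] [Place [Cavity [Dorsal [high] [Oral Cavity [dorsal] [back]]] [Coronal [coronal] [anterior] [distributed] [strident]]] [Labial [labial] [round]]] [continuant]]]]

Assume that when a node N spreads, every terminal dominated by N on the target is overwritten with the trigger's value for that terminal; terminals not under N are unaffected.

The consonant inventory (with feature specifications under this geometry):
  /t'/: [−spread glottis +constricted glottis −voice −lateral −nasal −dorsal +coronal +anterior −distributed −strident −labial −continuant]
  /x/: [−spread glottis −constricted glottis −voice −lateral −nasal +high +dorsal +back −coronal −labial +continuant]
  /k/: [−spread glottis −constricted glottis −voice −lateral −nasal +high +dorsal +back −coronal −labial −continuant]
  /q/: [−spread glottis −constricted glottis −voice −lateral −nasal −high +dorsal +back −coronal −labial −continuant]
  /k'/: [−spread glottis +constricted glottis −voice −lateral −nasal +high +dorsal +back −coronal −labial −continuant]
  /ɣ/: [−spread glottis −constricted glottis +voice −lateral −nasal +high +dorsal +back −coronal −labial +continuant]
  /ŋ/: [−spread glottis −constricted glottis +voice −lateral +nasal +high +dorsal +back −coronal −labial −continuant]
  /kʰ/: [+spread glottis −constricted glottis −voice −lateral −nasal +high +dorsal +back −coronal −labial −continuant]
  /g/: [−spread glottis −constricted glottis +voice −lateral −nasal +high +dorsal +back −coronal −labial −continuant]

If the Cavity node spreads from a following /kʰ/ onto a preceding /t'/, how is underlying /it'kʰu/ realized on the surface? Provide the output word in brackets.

Terminals under Cavity in this geometry: [high], [dorsal], [back], [coronal], [anterior], [distributed], [strident].
Spreading Cavity from /kʰ/ onto /t'/ replaces those values with /kʰ/'s: [+high], [+dorsal], [+back], [−coronal]. Features outside Cavity ([spread glottis], [constricted glottis], [voice], …) stay as in /t'/.
This feature bundle is that of [k'], so /it'kʰu/ surfaces as [ik'kʰu].

[ik'kʰu]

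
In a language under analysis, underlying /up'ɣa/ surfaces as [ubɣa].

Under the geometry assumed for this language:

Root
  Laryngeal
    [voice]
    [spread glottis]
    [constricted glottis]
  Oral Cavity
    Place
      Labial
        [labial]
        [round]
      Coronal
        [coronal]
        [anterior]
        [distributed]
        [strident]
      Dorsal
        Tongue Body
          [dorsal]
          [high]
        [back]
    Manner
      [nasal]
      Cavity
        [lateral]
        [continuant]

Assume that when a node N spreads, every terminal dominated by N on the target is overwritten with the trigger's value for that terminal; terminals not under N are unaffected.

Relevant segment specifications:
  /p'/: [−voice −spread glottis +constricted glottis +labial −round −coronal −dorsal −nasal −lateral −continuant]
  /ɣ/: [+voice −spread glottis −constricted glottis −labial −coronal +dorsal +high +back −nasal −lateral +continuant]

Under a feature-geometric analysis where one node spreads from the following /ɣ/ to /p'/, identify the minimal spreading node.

/p'/ and [b] differ in [voice], [constricted glottis]; every other specified feature is identical.
The smallest constituent containing every changed terminal is Laryngeal — each of its daughters lacks at least one of the affected features.
Spreading Laryngeal from /ɣ/ overwrites each of those terminals with /ɣ/'s values, yielding exactly [b].
[continuant], [labial] — on which /ɣ/ differs from /p'/ — are unchanged, so Root cannot have spread; the constituent is no larger than Laryngeal.

Laryngeal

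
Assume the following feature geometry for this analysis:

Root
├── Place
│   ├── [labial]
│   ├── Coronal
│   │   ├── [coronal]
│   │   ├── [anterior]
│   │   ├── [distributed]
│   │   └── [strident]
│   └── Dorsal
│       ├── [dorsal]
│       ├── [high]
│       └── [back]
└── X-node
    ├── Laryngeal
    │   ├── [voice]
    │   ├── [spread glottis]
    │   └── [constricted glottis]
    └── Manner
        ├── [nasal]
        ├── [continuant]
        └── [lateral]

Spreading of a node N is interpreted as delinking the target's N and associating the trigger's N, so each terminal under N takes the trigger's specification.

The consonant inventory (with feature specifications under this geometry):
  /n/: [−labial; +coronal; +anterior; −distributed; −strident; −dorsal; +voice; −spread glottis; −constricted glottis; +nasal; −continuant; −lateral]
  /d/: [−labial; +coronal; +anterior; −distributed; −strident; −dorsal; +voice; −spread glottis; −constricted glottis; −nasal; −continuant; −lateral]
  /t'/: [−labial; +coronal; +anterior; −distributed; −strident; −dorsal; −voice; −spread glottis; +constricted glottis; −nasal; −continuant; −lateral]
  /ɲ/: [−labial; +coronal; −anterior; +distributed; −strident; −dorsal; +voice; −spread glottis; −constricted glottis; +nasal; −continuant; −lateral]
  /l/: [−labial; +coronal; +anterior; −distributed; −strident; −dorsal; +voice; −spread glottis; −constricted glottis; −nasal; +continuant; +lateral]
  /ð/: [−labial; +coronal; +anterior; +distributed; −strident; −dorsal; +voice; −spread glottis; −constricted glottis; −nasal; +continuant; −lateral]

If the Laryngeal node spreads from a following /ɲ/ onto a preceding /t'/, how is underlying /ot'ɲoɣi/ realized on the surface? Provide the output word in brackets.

Terminals under Laryngeal in this geometry: [voice], [spread glottis], [constricted glottis].
The target acquires /ɲ/'s values for everything under Laryngeal — [+voice], [−spread glottis], [−constricted glottis] — while keeping its own [labial], [coronal], [anterior], ….
Among the inventory, only /d/ has exactly this specification, giving the surface form [odɲoɣi].

[odɲoɣi]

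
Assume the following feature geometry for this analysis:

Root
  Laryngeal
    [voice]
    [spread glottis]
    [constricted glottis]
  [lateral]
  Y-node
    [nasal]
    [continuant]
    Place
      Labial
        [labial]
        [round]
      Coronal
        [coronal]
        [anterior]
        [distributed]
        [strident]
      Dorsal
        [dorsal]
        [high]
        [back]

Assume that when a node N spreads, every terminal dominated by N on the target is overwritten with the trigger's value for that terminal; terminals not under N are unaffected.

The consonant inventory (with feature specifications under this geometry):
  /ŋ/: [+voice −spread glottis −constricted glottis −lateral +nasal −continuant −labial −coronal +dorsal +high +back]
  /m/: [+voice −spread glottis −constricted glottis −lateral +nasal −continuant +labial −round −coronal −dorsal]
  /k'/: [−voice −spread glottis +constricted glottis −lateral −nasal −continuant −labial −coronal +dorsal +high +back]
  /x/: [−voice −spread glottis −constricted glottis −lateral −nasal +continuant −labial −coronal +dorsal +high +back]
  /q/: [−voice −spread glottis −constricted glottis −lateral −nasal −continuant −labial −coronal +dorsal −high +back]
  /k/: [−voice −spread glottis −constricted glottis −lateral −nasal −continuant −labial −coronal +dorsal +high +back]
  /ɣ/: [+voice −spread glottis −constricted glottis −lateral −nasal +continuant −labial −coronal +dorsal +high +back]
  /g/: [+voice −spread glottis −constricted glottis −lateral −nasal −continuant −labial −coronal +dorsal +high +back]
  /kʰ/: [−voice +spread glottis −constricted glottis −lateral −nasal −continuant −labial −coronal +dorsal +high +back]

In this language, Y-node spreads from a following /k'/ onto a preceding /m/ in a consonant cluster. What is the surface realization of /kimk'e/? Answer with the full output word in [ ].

[kigk'e]

Terminals under Y-node in this geometry: [nasal], [continuant], [labial], [round], [coronal], [anterior], [distributed], [strident], [dorsal], [high], [back].
The target acquires /k'/'s values for everything under Y-node — [−nasal], [−continuant], [−labial], [−coronal], [+dorsal], [+high], [+back] — while keeping its own [voice], [spread glottis], [constricted glottis], ….
The resulting bundle matches /g/ in the inventory; substituting it for /m/ gives [kigk'e].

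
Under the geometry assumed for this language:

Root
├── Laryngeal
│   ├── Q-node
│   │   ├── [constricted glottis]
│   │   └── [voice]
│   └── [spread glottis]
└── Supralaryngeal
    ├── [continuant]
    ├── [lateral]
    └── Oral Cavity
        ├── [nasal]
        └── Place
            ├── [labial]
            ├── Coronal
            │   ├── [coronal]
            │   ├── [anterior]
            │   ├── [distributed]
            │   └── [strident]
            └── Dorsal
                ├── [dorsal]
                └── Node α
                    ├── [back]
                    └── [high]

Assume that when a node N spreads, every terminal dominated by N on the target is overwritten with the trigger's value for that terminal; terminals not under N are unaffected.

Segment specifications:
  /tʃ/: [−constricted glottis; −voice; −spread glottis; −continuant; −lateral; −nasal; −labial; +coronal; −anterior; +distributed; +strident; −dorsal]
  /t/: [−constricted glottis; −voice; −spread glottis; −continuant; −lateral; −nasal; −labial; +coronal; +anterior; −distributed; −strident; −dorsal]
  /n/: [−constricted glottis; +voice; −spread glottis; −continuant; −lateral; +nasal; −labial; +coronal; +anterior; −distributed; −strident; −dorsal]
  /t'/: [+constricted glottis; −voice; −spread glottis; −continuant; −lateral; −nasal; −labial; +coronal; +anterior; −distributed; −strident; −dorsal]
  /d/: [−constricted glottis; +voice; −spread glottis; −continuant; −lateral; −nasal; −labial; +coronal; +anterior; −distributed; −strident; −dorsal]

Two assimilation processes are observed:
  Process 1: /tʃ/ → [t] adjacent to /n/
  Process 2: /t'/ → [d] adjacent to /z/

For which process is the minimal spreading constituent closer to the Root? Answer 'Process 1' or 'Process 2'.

Process 2

In Process 1, [anterior], [distributed], [strident] change, so the minimal spreading node is Coronal at depth 4.
Process 2 alters [voice], [constricted glottis]; the lowest common ancestor is Q-node (depth 2 from Root).
Q-node (depth 2) sits above Coronal (depth 4), making Process 2 the one with the higher spreading node.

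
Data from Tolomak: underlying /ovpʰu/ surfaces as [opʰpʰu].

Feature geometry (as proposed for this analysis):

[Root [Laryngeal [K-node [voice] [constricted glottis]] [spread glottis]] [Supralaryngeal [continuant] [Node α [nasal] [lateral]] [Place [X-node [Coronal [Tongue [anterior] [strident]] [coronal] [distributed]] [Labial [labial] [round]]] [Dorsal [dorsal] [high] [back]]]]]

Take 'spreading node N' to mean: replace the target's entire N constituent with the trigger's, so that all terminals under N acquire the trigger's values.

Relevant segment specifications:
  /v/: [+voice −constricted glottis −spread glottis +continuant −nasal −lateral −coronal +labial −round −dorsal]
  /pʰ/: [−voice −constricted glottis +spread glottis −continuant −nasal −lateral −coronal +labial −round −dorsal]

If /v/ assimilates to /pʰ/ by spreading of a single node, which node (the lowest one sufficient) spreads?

Root

/v/ and [pʰ] differ in [voice], [spread glottis], [continuant]; every other specified feature is identical.
These terminals are all dominated by Root, and no proper subconstituent of Root covers them all; Root is their lowest common ancestor.
If Root spreads, every terminal under it takes /pʰ/'s value, producing [pʰ] as observed.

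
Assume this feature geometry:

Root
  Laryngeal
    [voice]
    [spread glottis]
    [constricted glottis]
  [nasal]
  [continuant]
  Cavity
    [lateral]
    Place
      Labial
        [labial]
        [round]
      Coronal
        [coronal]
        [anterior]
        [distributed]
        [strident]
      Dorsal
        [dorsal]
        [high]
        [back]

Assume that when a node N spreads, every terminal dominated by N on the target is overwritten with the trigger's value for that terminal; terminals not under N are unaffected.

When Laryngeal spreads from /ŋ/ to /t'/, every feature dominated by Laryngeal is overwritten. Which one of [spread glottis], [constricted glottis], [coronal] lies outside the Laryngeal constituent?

Laryngeal dominates exactly [voice], [spread glottis], [constricted glottis].
Spreading Laryngeal replaces [constricted glottis], [spread glottis] with the trigger's values, since each sits inside the Laryngeal constituent.
[coronal] attaches under Coronal, not under Laryngeal, so /t'/ retains its own value for [coronal].

[coronal]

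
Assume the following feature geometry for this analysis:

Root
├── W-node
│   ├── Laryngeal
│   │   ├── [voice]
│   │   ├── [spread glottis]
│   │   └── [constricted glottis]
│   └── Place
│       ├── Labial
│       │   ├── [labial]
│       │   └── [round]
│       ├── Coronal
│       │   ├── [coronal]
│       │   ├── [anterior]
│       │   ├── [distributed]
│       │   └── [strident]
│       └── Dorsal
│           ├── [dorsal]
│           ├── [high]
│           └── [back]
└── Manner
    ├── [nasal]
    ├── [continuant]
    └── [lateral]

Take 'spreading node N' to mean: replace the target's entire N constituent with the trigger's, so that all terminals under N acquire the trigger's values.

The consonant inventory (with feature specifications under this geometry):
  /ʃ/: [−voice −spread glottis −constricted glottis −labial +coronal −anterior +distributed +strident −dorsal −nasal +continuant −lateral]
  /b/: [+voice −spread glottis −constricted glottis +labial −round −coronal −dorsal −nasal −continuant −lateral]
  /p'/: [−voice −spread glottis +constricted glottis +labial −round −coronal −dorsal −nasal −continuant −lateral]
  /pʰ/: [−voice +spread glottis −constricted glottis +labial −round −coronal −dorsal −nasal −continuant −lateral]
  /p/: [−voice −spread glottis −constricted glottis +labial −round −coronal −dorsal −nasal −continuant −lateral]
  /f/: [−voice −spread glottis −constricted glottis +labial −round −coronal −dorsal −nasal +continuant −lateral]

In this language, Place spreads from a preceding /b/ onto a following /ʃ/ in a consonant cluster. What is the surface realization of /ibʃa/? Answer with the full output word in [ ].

[ibfa]

Place immediately or transitively dominates [labial], [round], [coronal], [anterior], [distributed], [strident], [dorsal], [high], [back].
Spreading Place from /b/ onto /ʃ/ replaces those values with /b/'s: [+labial], [−round], [−coronal], [−dorsal]. Features outside Place ([voice], [spread glottis], [constricted glottis], …) stay as in /ʃ/.
This feature bundle is that of [f], so /ibʃa/ surfaces as [ibfa].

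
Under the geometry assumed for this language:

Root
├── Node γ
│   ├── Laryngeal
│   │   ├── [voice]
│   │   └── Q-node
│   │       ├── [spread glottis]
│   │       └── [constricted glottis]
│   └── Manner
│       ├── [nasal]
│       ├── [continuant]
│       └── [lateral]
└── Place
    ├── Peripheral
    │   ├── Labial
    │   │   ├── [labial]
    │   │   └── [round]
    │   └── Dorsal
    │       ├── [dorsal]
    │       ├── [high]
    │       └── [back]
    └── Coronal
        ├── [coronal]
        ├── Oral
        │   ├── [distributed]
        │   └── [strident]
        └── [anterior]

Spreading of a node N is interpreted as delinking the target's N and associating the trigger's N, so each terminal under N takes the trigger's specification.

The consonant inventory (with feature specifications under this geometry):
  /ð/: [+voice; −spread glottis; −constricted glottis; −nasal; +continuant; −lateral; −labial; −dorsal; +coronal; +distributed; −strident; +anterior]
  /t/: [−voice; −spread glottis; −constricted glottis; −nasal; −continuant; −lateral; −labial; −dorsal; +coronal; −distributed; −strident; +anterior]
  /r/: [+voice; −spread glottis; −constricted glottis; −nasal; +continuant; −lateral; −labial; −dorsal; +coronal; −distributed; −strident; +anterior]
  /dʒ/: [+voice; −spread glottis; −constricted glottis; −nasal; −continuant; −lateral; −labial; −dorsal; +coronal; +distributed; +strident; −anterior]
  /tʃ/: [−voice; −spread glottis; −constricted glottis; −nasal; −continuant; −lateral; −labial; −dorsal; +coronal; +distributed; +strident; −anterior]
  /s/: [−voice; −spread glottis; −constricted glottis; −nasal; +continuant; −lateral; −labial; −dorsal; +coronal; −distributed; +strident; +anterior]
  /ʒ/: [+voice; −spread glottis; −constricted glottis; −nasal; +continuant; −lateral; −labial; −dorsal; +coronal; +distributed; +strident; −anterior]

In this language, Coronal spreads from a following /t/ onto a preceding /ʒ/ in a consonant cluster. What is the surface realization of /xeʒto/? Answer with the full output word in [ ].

Terminals under Coronal in this geometry: [coronal], [distributed], [strident], [anterior].
Spreading Coronal from /t/ onto /ʒ/ replaces those values with /t/'s: [+coronal], [−distributed], [−strident], [+anterior]. Features outside Coronal ([voice], [spread glottis], [constricted glottis], …) stay as in /ʒ/.
The resulting bundle matches /r/ in the inventory; substituting it for /ʒ/ gives [xerto].

[xerto]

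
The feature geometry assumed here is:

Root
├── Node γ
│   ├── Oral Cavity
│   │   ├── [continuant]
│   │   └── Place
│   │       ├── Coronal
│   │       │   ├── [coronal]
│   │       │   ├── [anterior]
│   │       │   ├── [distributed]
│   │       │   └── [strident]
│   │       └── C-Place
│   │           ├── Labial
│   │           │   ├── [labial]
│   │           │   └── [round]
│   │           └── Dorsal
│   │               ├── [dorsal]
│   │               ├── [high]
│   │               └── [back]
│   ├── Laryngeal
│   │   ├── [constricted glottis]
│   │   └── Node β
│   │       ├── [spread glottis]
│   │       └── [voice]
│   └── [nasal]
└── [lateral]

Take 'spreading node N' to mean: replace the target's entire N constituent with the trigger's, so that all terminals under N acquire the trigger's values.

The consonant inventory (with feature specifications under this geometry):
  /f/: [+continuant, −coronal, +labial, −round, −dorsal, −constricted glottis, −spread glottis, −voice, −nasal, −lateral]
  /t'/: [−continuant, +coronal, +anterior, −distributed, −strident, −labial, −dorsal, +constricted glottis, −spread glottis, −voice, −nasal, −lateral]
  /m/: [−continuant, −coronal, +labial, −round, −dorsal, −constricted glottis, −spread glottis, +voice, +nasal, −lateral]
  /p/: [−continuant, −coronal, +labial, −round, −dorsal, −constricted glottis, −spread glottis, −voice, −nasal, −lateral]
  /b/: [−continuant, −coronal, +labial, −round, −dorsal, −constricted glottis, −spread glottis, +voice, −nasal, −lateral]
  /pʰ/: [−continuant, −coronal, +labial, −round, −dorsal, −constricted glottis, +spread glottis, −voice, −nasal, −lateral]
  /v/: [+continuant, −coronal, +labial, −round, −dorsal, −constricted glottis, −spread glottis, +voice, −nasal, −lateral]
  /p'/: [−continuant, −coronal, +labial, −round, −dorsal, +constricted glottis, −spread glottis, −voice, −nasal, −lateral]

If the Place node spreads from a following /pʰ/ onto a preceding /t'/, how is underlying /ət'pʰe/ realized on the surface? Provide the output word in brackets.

The Place node dominates the terminals [coronal], [anterior], [distributed], [strident], [labial], [round], [dorsal], [high], [back].
Spreading Place from /pʰ/ onto /t'/ replaces those values with /pʰ/'s: [−coronal], [+labial], [−round], [−dorsal]. Features outside Place ([continuant], [constricted glottis], [spread glottis], …) stay as in /t'/.
Among the inventory, only /p'/ has exactly this specification, giving the surface form [əp'pʰe].

[əp'pʰe]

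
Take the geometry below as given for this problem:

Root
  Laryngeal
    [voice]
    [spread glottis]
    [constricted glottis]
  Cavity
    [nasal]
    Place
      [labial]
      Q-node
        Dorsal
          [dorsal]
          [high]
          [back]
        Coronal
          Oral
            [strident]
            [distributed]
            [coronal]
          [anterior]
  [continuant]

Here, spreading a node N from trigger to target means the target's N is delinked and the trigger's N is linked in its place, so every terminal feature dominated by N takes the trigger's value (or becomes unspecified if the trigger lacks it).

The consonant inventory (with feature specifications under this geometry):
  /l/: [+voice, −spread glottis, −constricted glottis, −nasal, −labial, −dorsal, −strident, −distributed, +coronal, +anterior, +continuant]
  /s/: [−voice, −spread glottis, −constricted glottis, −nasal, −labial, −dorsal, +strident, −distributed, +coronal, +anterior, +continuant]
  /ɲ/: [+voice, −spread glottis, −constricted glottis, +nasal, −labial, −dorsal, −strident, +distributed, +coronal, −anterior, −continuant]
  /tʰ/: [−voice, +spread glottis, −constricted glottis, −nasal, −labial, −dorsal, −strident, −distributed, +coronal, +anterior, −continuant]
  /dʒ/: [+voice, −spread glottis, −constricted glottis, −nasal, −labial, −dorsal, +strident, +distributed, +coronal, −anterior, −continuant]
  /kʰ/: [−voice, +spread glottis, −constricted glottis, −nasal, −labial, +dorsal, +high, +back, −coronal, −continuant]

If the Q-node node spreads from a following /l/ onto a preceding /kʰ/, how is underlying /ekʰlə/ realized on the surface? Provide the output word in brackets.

Q-node immediately or transitively dominates [dorsal], [high], [back], [strident], [distributed], [coronal], [anterior].
Spreading Q-node from /l/ onto /kʰ/ replaces those values with /l/'s: [−dorsal], [−strident], [−distributed], [+coronal], [+anterior]. Features outside Q-node ([voice], [spread glottis], [constricted glottis], …) stay as in /kʰ/.
Among the inventory, only /tʰ/ has exactly this specification, giving the surface form [etʰlə].

[etʰlə]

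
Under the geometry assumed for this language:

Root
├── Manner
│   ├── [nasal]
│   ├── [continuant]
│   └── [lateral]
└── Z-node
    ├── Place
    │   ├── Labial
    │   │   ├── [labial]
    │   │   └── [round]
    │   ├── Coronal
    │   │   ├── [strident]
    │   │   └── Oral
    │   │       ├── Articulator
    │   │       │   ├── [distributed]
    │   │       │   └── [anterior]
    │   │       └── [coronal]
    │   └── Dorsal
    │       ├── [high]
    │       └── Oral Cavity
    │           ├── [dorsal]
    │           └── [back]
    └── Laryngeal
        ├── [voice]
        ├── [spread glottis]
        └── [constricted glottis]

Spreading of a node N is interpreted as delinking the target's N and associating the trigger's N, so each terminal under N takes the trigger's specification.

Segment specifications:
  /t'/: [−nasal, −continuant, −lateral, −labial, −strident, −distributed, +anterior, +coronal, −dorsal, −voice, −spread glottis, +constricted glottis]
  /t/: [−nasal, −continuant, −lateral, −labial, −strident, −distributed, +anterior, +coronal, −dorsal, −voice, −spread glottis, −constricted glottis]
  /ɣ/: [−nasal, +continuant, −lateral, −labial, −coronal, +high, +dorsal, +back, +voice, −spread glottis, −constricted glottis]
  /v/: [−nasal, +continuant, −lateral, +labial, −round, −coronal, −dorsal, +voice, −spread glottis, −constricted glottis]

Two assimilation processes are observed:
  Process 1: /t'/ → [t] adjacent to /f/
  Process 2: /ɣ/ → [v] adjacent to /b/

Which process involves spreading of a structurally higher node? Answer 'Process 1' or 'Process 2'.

Process 2

In Process 1, [constricted glottis] changes, so the minimal spreading node is [constricted glottis] at depth 3.
In Process 2, [labial], [round], [dorsal], [high], [back] change, so the minimal spreading node is Place at depth 2.
Place is closer to Root than [constricted glottis], so Process 2 spreads the higher node.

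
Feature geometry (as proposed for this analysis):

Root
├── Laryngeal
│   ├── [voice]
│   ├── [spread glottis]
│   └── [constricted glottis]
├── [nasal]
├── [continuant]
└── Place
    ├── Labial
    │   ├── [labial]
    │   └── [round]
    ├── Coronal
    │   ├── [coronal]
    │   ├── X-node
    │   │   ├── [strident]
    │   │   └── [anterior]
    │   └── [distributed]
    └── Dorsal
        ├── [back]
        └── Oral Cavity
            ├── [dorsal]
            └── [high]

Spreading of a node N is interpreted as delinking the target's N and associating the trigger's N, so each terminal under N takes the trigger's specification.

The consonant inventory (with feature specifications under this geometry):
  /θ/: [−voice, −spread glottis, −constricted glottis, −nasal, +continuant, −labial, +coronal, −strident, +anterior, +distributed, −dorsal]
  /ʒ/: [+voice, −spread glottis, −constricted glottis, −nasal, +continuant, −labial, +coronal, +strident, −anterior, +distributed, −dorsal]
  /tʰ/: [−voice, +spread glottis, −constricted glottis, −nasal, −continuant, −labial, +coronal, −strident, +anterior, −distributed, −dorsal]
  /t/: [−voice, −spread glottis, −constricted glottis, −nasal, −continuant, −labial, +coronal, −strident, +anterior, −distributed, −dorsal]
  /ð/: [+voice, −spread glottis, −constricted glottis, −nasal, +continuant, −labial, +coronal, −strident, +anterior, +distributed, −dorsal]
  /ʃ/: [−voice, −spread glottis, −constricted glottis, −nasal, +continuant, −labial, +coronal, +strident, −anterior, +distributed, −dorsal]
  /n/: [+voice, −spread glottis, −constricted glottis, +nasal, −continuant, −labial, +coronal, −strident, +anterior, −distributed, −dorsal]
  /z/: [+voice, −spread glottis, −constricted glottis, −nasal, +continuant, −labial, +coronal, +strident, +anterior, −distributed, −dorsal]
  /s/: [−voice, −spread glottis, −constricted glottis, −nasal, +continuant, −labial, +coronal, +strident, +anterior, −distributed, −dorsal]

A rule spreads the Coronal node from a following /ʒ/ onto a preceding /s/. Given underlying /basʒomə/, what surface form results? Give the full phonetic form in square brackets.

Terminals under Coronal in this geometry: [coronal], [strident], [anterior], [distributed].
Spreading Coronal from /ʒ/ onto /s/ replaces those values with /ʒ/'s: [+coronal], [+strident], [−anterior], [+distributed]. Features outside Coronal ([voice], [spread glottis], [constricted glottis], …) stay as in /s/.
This feature bundle is that of [ʃ], so /basʒomə/ surfaces as [baʃʒomə].

[baʃʒomə]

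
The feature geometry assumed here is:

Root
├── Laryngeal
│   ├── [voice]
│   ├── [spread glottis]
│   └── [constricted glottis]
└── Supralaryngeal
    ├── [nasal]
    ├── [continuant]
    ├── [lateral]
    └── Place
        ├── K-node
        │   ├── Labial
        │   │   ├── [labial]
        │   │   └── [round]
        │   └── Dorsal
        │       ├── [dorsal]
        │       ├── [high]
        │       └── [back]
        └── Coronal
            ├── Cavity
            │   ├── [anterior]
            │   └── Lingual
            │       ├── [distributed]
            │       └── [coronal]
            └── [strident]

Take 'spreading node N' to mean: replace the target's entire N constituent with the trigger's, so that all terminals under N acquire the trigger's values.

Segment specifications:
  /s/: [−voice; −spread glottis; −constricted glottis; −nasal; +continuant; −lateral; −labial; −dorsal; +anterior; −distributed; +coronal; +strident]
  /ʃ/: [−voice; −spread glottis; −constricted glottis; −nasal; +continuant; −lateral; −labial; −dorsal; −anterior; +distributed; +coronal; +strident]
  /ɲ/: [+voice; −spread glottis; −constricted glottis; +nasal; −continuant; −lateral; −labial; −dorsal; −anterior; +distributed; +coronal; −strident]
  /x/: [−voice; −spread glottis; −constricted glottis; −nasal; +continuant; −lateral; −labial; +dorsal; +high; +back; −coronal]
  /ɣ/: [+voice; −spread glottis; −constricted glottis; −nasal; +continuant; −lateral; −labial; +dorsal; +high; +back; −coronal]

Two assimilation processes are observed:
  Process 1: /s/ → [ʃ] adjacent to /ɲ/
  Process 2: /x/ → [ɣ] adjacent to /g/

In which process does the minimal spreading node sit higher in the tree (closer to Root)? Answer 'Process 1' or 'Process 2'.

Process 2

Process 1 alters [anterior], [distributed]; the lowest common ancestor is Cavity (depth 4 from Root).
Process 2: the feature that changes is [voice]; the minimal node is [voice] (depth 2).
[voice] is closer to Root than Cavity, so Process 2 spreads the higher node.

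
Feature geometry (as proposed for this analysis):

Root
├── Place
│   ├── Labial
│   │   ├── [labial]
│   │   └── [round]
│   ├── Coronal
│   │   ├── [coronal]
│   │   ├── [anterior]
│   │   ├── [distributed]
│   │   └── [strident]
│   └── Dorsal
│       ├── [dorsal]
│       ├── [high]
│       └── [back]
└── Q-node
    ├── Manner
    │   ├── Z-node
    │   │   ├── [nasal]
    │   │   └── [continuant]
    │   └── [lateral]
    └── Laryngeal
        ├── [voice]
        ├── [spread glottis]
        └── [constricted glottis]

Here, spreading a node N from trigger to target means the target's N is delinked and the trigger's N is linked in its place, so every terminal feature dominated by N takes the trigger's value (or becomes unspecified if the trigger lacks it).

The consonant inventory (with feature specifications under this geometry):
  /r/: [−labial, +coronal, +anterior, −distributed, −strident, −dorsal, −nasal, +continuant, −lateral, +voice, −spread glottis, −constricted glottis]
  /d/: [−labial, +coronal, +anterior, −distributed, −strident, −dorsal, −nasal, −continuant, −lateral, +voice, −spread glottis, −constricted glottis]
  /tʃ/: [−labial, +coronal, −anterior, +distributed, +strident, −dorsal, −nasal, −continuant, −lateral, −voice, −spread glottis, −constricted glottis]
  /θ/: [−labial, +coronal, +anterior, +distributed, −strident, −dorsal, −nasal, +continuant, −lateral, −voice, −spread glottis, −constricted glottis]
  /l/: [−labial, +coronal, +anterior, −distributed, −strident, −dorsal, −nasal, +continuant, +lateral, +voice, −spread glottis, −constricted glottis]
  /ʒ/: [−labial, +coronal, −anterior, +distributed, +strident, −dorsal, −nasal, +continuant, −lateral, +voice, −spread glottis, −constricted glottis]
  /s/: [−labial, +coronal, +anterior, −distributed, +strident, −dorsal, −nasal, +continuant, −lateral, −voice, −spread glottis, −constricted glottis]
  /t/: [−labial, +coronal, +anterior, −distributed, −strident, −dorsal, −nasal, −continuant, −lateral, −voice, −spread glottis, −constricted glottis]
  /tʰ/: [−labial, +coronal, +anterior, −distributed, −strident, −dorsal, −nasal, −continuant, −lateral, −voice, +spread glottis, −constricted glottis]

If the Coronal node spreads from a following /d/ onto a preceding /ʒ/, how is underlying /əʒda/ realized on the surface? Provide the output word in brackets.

The Coronal node dominates the terminals [coronal], [anterior], [distributed], [strident].
The target acquires /d/'s values for everything under Coronal — [+coronal], [+anterior], [−distributed], [−strident] — while keeping its own [labial], [dorsal], [nasal], ….
This feature bundle is that of [r], so /əʒda/ surfaces as [ərda].

[ərda]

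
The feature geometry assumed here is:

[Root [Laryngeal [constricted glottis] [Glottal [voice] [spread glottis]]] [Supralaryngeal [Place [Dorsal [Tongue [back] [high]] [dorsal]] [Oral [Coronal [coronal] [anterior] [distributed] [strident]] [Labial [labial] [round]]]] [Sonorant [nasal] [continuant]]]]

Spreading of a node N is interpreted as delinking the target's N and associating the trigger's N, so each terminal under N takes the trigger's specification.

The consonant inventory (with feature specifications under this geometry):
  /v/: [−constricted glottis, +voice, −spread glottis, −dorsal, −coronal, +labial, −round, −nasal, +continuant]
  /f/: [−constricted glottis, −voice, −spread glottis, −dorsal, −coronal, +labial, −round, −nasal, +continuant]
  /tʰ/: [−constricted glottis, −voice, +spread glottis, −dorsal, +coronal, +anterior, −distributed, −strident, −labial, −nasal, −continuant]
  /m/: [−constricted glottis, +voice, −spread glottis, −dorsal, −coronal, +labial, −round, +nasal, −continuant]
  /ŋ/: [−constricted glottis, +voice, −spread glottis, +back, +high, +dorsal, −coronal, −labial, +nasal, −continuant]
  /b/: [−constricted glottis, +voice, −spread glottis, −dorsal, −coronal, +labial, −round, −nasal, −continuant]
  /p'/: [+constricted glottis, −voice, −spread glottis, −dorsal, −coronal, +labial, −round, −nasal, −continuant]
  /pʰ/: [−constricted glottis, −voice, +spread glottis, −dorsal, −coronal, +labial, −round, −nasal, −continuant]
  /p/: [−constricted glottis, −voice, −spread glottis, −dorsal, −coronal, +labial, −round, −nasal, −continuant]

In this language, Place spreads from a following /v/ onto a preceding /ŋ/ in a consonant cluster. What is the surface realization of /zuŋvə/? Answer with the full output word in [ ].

The Place node dominates the terminals [back], [high], [dorsal], [coronal], [anterior], [distributed], [strident], [labial], [round].
The target acquires /v/'s values for everything under Place — [−dorsal], [−coronal], [+labial], [−round] — while keeping its own [constricted glottis], [voice], [spread glottis], ….
Among the inventory, only /m/ has exactly this specification, giving the surface form [zumvə].

[zumvə]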